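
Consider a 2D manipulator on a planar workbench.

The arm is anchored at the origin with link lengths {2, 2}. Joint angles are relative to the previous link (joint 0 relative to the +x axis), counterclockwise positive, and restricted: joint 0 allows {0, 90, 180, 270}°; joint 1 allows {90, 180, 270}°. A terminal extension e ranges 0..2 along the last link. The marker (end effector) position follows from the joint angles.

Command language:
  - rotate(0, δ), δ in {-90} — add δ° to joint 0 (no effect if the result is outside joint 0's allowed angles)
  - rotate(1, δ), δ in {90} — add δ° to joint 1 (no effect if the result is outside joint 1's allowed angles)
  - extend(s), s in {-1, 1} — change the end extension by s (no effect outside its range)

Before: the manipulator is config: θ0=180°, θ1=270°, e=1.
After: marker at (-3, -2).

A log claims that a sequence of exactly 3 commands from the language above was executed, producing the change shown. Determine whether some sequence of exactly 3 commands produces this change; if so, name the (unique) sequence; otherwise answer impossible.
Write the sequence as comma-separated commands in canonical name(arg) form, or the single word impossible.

rotate(0, -90), rotate(0, -90), rotate(0, -90)

initial: config: θ0=180°, θ1=270°, e=1
1. rotate(0, -90) → config: θ0=90°, θ1=270°, e=1
2. rotate(0, -90) → config: θ0=0°, θ1=270°, e=1
3. rotate(0, -90) → config: θ0=270°, θ1=270°, e=1
no other 3-command option fits: unique.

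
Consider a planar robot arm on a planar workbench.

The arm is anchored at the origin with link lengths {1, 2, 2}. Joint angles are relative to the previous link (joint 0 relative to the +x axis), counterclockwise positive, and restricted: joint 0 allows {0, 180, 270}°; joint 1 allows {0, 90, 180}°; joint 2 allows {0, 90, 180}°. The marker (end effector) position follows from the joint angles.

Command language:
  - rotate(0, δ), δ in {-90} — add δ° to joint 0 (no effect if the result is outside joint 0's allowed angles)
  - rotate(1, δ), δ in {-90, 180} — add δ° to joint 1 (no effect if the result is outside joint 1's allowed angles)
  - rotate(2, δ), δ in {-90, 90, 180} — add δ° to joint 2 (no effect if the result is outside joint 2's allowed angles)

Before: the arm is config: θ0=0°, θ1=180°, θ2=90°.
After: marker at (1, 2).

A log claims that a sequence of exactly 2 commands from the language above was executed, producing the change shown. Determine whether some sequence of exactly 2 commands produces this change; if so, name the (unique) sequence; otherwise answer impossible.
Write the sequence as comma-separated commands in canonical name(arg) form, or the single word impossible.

begin: config: θ0=0°, θ1=180°, θ2=90°
t=1 rotate(0, -90) ⇒ config: θ0=270°, θ1=180°, θ2=90°
t=2 rotate(0, -90) ⇒ config: θ0=180°, θ1=180°, θ2=90°
uniquely the one of 36 2-step routes that fits.

rotate(0, -90), rotate(0, -90)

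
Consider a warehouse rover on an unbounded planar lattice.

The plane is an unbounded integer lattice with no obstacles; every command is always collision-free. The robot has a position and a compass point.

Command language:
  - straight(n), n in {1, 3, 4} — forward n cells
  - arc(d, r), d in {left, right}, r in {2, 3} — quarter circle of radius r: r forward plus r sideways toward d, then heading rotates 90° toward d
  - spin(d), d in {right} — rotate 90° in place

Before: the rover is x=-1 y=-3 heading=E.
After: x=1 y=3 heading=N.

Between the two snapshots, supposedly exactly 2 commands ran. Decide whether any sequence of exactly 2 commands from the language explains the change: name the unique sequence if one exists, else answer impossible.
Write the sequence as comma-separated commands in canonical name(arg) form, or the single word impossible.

arc(left, 2), straight(4)

key: running straight(4) before arc(left, 2) would end elsewhere — order is forced
initial: x=-1 y=-3 heading=E
[1] after arc(left, 2): x=1 y=-1 heading=N
[2] after straight(4): x=1 y=3 heading=N
all 64 alternatives checked — unique.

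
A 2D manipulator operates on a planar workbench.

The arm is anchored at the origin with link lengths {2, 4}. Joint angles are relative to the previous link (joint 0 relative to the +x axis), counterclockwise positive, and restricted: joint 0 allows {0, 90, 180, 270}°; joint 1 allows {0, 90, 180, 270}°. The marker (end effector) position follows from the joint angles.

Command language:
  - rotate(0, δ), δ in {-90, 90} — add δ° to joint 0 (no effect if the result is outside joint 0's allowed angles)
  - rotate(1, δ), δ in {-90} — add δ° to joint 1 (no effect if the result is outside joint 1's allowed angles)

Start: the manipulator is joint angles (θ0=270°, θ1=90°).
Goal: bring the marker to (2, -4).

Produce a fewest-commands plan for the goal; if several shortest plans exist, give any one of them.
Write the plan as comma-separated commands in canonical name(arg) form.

rotate(1, -90), rotate(1, -90), rotate(0, 90)

from: joint angles (θ0=270°, θ1=90°)
[1] after rotate(1, -90): joint angles (θ0=270°, θ1=0°)
[2] after rotate(1, -90): joint angles (θ0=270°, θ1=270°)
[3] after rotate(0, 90): joint angles (θ0=0°, θ1=270°)
shorter routes all fall short; 3 is best.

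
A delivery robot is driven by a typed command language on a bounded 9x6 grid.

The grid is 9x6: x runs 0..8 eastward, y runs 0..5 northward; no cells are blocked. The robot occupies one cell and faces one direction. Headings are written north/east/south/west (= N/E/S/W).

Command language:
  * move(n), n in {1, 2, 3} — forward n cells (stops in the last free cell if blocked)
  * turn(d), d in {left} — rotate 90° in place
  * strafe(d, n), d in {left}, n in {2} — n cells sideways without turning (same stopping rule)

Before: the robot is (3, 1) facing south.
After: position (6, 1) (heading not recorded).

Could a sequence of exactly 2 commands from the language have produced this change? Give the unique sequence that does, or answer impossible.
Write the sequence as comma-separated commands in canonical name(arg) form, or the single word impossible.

turn(left), move(3)

key: running move(3) before turn(left) would end elsewhere — order is forced
from: (3, 1) facing south
[1] after turn(left): (3, 1) facing east
[2] after move(3): (6, 1) facing east
uniquely the one of 25 2-step routes that fits.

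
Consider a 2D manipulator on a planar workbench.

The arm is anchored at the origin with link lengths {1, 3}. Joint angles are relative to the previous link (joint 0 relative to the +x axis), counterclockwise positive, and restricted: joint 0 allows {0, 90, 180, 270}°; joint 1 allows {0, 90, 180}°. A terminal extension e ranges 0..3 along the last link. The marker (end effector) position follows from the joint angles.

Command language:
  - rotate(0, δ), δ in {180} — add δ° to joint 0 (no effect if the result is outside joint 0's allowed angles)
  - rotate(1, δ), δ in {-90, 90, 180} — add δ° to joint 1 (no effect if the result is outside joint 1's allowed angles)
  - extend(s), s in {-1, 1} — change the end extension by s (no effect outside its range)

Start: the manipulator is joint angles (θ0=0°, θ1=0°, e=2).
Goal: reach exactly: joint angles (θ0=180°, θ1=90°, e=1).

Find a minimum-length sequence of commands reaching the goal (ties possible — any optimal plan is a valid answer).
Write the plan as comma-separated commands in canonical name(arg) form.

begin: joint angles (θ0=0°, θ1=0°, e=2)
step 1 (rotate(1, 90)): joint angles (θ0=0°, θ1=90°, e=2)
step 2 (extend(-1)): joint angles (θ0=0°, θ1=90°, e=1)
step 3 (rotate(0, 180)): joint angles (θ0=180°, θ1=90°, e=1)
minimal: 3 command(s), checked below 3.

rotate(1, 90), extend(-1), rotate(0, 180)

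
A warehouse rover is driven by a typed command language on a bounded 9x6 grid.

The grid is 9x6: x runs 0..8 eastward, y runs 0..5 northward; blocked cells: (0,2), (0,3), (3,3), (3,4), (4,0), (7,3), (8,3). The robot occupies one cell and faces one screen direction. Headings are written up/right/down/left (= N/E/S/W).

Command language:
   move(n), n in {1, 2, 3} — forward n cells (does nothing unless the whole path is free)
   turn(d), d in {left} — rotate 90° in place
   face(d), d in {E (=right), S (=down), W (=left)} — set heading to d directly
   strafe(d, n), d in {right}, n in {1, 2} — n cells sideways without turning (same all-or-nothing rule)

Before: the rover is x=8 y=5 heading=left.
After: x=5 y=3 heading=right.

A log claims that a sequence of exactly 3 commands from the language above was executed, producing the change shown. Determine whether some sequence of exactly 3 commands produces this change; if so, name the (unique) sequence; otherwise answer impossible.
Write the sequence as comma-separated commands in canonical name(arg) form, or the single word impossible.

move(3), face(E), strafe(right, 2)

key: running strafe(right, 2) before move(3) would end elsewhere — order is forced
from: x=8 y=5 heading=left
[1] after move(3): x=5 y=5 heading=left
[2] after face(E): x=5 y=5 heading=right
[3] after strafe(right, 2): x=5 y=3 heading=right
all 729 alternatives checked — unique.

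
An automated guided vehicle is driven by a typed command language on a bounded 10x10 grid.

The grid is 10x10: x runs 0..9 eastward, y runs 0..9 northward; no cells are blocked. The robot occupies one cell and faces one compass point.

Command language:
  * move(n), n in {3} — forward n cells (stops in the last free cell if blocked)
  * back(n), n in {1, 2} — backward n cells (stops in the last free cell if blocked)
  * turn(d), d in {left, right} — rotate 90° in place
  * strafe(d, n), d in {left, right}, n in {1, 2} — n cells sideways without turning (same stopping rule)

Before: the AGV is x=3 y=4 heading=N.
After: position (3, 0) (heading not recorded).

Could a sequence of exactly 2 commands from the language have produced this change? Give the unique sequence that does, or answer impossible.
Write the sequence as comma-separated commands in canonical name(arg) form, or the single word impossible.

back(2), back(2)

begin: x=3 y=4 heading=N
1. back(2) → x=3 y=2 heading=N
2. back(2) → x=3 y=0 heading=N
all 81 alternatives checked — unique.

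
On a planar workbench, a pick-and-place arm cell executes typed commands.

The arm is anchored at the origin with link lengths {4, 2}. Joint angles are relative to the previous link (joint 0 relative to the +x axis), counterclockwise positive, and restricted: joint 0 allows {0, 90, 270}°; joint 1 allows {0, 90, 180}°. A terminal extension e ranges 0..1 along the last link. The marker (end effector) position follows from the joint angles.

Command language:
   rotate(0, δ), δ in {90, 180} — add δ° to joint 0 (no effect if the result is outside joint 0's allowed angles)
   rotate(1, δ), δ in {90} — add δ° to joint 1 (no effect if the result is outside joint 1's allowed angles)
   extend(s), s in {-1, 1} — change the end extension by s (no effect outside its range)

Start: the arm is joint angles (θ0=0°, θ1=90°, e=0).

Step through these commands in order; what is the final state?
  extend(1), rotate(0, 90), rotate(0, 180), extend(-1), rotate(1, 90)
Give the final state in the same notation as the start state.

initial: joint angles (θ0=0°, θ1=90°, e=0)
step 1 (extend(1)): joint angles (θ0=0°, θ1=90°, e=1)
step 2 (rotate(0, 90)): joint angles (θ0=90°, θ1=90°, e=1)
step 3 (rotate(0, 180)): joint angles (θ0=270°, θ1=90°, e=1)
step 4 (extend(-1)): joint angles (θ0=270°, θ1=90°, e=0)
step 5 (rotate(1, 90)): joint angles (θ0=270°, θ1=180°, e=0)

joint angles (θ0=270°, θ1=180°, e=0)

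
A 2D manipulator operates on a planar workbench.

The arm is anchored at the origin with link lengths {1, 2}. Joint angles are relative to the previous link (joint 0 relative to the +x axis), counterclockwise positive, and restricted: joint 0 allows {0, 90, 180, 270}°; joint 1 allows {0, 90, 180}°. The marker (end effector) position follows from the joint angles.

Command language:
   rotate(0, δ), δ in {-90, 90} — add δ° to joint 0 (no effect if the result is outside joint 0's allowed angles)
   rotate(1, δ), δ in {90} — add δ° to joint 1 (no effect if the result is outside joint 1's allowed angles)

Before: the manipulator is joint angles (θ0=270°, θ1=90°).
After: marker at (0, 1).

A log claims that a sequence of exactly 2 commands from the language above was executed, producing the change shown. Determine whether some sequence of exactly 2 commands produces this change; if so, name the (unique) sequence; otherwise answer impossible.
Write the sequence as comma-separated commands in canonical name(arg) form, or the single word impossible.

from: joint angles (θ0=270°, θ1=90°)
t=1 rotate(1, 90) ⇒ joint angles (θ0=270°, θ1=180°)
t=2 rotate(1, 90) ⇒ joint angles (θ0=270°, θ1=180°)
all 9 alternatives checked — unique.

rotate(1, 90), rotate(1, 90)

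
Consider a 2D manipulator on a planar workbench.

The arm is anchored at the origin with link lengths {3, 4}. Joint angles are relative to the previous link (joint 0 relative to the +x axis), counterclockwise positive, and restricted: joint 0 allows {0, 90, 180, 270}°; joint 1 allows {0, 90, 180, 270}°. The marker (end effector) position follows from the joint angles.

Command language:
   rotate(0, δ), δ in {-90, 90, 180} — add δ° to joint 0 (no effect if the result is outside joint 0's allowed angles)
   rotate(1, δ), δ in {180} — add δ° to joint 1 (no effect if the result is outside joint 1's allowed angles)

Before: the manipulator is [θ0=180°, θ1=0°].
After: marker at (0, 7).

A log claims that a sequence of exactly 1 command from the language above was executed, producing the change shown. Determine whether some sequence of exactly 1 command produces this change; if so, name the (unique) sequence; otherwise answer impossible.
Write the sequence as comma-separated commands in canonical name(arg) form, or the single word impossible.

t0: [θ0=180°, θ1=0°]
t=1 rotate(0, -90) ⇒ [θ0=90°, θ1=0°]
uniquely the one of 4 1-step routes that fits.

rotate(0, -90)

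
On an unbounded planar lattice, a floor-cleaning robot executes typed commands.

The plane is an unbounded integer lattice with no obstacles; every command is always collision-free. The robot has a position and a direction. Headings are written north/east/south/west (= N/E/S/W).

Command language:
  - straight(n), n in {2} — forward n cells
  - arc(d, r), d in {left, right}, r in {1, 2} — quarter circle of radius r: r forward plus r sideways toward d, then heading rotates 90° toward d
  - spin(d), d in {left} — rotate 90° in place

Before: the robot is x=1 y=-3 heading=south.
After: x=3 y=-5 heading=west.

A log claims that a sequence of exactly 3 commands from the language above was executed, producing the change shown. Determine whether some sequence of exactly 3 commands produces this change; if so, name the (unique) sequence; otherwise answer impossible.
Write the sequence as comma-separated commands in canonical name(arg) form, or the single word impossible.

key: order matters: swapping arc(left, 2) and spin(left) lands elsewhere
from: x=1 y=-3 heading=south
t=1 arc(left, 2) ⇒ x=3 y=-5 heading=east
t=2 spin(left) ⇒ x=3 y=-5 heading=north
t=3 spin(left) ⇒ x=3 y=-5 heading=west
uniquely the one of 216 3-step routes that fits.

arc(left, 2), spin(left), spin(left)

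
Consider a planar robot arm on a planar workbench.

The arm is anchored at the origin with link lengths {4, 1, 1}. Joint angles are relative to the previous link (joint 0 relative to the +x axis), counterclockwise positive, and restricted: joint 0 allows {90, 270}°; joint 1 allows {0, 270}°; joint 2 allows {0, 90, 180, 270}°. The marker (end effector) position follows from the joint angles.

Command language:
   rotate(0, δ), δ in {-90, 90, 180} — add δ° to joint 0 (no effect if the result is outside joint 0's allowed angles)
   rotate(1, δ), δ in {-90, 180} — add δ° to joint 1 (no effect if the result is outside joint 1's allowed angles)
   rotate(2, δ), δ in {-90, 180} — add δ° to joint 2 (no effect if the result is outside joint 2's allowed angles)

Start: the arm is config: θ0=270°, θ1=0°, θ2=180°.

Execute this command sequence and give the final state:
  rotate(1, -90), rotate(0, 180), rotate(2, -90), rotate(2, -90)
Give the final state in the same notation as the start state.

config: θ0=90°, θ1=270°, θ2=0°

initial: config: θ0=270°, θ1=0°, θ2=180°
step 1 (rotate(1, -90)): config: θ0=270°, θ1=270°, θ2=180°
step 2 (rotate(0, 180)): config: θ0=90°, θ1=270°, θ2=180°
step 3 (rotate(2, -90)): config: θ0=90°, θ1=270°, θ2=90°
step 4 (rotate(2, -90)): config: θ0=90°, θ1=270°, θ2=0°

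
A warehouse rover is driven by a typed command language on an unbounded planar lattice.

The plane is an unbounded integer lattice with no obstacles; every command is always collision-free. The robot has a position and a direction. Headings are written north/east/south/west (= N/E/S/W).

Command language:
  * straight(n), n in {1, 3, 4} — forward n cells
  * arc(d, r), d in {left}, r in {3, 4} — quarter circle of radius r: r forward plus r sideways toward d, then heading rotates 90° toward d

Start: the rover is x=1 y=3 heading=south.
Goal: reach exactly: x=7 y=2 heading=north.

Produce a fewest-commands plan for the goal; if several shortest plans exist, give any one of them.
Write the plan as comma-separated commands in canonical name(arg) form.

straight(1), arc(left, 3), arc(left, 3)

begin: x=1 y=3 heading=south
t=1 straight(1) ⇒ x=1 y=2 heading=south
t=2 arc(left, 3) ⇒ x=4 y=-1 heading=east
t=3 arc(left, 3) ⇒ x=7 y=2 heading=north
minimal: 3 command(s), checked below 3.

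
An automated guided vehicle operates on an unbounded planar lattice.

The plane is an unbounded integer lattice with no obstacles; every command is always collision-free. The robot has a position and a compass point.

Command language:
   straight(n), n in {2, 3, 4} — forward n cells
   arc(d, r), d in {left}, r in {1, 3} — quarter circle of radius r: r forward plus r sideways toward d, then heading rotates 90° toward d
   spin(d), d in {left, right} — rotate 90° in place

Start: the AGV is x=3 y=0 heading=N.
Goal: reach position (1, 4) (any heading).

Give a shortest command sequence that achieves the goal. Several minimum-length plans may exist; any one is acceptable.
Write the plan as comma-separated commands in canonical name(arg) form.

spin(right), arc(left, 1), arc(left, 3)

t0: x=3 y=0 heading=N
t=1 spin(right) ⇒ x=3 y=0 heading=E
t=2 arc(left, 1) ⇒ x=4 y=1 heading=N
t=3 arc(left, 3) ⇒ x=1 y=4 heading=W
no 2-step plan works, so 3 is optimal.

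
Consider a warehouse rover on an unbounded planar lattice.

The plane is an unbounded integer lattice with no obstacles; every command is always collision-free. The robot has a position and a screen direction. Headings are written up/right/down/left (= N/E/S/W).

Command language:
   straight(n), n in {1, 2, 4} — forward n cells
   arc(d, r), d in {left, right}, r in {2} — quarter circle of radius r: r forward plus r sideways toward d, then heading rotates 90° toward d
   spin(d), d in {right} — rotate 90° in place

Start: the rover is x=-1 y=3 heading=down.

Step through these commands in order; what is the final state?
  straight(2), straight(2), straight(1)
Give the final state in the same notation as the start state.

initial: x=-1 y=3 heading=down
t=1 straight(2) ⇒ x=-1 y=1 heading=down
t=2 straight(2) ⇒ x=-1 y=-1 heading=down
t=3 straight(1) ⇒ x=-1 y=-2 heading=down

x=-1 y=-2 heading=down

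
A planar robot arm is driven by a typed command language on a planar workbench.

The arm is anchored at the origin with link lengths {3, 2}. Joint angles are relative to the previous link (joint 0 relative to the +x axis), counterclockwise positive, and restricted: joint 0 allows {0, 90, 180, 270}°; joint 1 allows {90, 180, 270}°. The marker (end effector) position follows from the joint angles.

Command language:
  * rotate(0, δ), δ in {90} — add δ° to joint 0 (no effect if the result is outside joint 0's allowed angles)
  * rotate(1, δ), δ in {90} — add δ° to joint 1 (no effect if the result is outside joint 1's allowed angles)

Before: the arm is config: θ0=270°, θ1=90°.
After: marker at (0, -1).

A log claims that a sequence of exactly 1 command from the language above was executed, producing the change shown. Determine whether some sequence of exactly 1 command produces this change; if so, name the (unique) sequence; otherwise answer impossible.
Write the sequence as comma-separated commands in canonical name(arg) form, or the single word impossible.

start: config: θ0=270°, θ1=90°
1. rotate(1, 90) → config: θ0=270°, θ1=180°
uniquely the one of 2 1-step routes that fits.

rotate(1, 90)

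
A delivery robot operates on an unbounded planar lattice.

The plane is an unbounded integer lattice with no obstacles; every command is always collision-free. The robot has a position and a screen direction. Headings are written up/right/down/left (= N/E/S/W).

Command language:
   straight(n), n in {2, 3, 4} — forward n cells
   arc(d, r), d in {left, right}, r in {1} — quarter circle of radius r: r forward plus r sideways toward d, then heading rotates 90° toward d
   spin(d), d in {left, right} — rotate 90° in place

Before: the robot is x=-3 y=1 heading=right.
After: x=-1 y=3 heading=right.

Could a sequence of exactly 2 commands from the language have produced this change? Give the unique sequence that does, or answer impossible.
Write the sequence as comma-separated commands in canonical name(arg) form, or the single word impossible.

arc(left, 1), arc(right, 1)

key: running arc(right, 1) before arc(left, 1) would end elsewhere — order is forced
initial: x=-3 y=1 heading=right
1. arc(left, 1) → x=-2 y=2 heading=up
2. arc(right, 1) → x=-1 y=3 heading=right
all 49 alternatives checked — unique.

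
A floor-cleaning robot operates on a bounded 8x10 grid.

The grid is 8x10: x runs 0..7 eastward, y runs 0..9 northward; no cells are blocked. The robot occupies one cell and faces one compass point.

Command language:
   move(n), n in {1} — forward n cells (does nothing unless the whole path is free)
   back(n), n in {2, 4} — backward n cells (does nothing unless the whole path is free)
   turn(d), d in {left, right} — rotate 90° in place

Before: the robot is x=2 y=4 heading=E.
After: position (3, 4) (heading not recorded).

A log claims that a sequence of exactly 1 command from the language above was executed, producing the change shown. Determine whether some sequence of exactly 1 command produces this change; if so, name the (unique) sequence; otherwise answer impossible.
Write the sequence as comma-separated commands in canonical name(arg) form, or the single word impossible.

start: x=2 y=4 heading=E
1. move(1) → x=3 y=4 heading=E
all 5 alternatives checked — unique.

move(1)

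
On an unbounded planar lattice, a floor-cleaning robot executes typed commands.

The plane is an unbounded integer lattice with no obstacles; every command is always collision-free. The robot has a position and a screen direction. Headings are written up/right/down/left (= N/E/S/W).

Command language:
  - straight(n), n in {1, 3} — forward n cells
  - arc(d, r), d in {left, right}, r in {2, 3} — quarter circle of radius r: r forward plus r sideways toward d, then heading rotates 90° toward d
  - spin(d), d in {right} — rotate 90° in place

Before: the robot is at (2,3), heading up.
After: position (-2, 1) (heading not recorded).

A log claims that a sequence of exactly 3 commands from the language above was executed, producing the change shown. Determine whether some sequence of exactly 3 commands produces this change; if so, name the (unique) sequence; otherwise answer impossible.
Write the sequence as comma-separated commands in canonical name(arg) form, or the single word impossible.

key: running arc(left, 2) before arc(left, 3) would end elsewhere — order is forced
from: at (2,3), heading up
[1] after arc(left, 3): at (-1,6), heading left
[2] after arc(left, 3): at (-4,3), heading down
[3] after arc(left, 2): at (-2,1), heading right
all 343 alternatives checked — unique.

arc(left, 3), arc(left, 3), arc(left, 2)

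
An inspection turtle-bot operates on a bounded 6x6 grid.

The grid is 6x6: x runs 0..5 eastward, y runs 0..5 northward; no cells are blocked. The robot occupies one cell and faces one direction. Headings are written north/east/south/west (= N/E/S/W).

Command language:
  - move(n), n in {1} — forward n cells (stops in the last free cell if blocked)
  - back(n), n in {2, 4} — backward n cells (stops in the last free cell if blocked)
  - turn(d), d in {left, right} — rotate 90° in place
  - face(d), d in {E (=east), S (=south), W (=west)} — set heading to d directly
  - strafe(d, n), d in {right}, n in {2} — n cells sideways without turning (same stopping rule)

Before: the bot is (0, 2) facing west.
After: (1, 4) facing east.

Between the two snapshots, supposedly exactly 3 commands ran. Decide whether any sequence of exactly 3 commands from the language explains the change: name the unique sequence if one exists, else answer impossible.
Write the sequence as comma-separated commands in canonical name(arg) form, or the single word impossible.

strafe(right, 2), face(E), move(1)

key: cell and facing (now E) both changed — the 3 commands mix motion and turning
from: (0, 2) facing west
1. strafe(right, 2) → (0, 4) facing west
2. face(E) → (0, 4) facing east
3. move(1) → (1, 4) facing east
all 729 alternatives checked — unique.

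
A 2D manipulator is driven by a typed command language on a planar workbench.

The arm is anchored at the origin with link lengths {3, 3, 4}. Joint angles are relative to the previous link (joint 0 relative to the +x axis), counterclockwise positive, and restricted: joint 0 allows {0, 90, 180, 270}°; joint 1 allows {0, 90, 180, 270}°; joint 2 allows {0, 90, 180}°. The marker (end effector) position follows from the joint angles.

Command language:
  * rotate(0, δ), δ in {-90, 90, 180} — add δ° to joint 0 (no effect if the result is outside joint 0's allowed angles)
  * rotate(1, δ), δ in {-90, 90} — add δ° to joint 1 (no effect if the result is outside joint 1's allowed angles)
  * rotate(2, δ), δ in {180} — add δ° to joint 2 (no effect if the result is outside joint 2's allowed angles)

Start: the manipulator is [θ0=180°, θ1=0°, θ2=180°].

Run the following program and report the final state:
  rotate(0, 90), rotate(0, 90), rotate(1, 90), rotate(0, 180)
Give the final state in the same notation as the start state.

[θ0=180°, θ1=90°, θ2=180°]

begin: [θ0=180°, θ1=0°, θ2=180°]
step 1 (rotate(0, 90)): [θ0=270°, θ1=0°, θ2=180°]
step 2 (rotate(0, 90)): [θ0=0°, θ1=0°, θ2=180°]
step 3 (rotate(1, 90)): [θ0=0°, θ1=90°, θ2=180°]
step 4 (rotate(0, 180)): [θ0=180°, θ1=90°, θ2=180°]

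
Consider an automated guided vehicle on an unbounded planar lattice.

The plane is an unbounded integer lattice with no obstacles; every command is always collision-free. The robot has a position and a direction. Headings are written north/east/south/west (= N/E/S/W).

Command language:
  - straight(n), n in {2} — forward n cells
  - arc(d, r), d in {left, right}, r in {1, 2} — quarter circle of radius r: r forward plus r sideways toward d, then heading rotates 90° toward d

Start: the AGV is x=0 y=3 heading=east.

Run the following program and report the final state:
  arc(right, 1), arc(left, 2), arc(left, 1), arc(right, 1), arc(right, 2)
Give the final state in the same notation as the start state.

x=7 y=0 heading=south

from: x=0 y=3 heading=east
step 1 (arc(right, 1)): x=1 y=2 heading=south
step 2 (arc(left, 2)): x=3 y=0 heading=east
step 3 (arc(left, 1)): x=4 y=1 heading=north
step 4 (arc(right, 1)): x=5 y=2 heading=east
step 5 (arc(right, 2)): x=7 y=0 heading=south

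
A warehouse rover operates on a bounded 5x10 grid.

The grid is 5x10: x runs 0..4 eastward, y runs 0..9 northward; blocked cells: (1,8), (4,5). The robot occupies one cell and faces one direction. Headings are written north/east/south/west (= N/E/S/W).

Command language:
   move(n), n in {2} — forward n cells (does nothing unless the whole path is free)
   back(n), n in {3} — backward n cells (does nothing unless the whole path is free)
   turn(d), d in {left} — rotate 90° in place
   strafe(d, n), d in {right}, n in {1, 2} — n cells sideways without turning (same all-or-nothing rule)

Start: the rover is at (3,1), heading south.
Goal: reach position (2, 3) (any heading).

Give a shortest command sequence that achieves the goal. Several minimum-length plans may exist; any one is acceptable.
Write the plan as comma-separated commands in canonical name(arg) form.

initial: at (3,1), heading south
1. back(3) → at (3,4), heading south
2. strafe(right, 1) → at (2,4), heading south
3. turn(left) → at (2,4), heading east
4. strafe(right, 1) → at (2,3), heading east
minimal: 4 command(s), checked below 4.

back(3), strafe(right, 1), turn(left), strafe(right, 1)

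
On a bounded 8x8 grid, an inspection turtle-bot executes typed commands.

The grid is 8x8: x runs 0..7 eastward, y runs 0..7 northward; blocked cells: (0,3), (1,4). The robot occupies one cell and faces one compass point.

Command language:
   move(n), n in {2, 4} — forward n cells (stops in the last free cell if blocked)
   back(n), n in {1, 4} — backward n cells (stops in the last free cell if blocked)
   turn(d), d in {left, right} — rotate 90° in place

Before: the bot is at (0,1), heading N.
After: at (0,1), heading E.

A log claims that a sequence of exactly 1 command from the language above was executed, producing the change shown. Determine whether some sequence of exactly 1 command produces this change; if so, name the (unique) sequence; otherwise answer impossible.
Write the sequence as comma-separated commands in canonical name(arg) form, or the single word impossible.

key: parked at (0,1) the whole time — nothing moves the robot
begin: at (0,1), heading N
step 1 (turn(right)): at (0,1), heading E
no other 1-command option fits: unique.

turn(right)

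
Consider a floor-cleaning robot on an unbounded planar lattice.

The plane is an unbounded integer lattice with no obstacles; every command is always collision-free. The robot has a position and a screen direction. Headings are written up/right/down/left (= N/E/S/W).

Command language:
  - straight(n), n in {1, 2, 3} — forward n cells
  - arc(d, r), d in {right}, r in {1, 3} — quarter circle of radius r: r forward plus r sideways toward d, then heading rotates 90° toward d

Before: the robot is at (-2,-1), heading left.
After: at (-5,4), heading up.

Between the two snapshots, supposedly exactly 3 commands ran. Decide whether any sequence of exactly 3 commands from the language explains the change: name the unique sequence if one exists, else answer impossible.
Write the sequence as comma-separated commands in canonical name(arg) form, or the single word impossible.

arc(right, 3), straight(1), straight(1)

key: cell and facing (now N) both changed — the 3 commands mix motion and turning
initial: at (-2,-1), heading left
[1] after arc(right, 3): at (-5,2), heading up
[2] after straight(1): at (-5,3), heading up
[3] after straight(1): at (-5,4), heading up
uniquely the one of 125 3-step routes that fits.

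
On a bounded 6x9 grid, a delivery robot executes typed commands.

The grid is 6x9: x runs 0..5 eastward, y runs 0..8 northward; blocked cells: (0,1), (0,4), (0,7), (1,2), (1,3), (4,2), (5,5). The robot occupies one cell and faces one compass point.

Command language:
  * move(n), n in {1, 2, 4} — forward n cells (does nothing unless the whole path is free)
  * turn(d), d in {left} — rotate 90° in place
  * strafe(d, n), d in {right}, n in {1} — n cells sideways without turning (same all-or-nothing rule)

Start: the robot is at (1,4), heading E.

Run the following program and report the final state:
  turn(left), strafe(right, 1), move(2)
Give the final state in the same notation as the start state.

t0: at (1,4), heading E
[1] after turn(left): at (1,4), heading N
[2] after strafe(right, 1): at (2,4), heading N
[3] after move(2): at (2,6), heading N

at (2,6), heading N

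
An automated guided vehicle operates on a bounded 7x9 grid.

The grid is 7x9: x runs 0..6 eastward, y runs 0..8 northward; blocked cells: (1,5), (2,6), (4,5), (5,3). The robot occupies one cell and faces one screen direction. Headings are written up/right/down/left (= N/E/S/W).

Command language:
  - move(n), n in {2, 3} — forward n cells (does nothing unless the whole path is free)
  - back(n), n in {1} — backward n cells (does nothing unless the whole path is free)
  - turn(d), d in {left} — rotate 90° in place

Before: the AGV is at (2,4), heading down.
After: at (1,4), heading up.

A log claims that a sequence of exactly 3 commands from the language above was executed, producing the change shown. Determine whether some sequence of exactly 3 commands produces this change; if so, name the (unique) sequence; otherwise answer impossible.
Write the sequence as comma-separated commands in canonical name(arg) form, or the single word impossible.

turn(left), back(1), turn(left)

key: position moved to (1,4) AND the heading swung to N — translation plus rotation needed
initial: at (2,4), heading down
step 1 (turn(left)): at (2,4), heading right
step 2 (back(1)): at (1,4), heading right
step 3 (turn(left)): at (1,4), heading up
uniquely the one of 64 3-step routes that fits.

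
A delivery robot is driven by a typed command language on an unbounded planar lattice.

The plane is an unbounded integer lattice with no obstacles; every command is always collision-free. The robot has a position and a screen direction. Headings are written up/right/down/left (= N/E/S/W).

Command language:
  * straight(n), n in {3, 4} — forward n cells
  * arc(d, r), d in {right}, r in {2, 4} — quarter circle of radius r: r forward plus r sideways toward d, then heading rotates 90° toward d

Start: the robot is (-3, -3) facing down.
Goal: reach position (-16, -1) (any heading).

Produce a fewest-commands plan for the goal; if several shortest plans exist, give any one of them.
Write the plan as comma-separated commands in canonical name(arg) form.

arc(right, 2), straight(3), straight(4), arc(right, 4)

t0: (-3, -3) facing down
step 1 (arc(right, 2)): (-5, -5) facing left
step 2 (straight(3)): (-8, -5) facing left
step 3 (straight(4)): (-12, -5) facing left
step 4 (arc(right, 4)): (-16, -1) facing up
minimal: 4 command(s), checked below 4.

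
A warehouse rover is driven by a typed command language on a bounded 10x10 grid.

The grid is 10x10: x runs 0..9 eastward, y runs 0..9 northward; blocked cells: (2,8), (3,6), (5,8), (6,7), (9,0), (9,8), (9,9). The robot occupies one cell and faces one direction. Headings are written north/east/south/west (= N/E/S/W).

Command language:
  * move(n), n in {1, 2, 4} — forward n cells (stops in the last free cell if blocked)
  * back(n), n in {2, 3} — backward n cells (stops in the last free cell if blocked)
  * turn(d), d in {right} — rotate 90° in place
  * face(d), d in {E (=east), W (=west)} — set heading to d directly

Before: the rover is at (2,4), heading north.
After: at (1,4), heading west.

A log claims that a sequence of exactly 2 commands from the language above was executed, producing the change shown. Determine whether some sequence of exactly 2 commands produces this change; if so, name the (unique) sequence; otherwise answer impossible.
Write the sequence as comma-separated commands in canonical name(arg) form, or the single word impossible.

key: running move(1) before face(W) would end elsewhere — order is forced
initial: at (2,4), heading north
t=1 face(W) ⇒ at (2,4), heading west
t=2 move(1) ⇒ at (1,4), heading west
no rival 2-sequence matches.

face(W), move(1)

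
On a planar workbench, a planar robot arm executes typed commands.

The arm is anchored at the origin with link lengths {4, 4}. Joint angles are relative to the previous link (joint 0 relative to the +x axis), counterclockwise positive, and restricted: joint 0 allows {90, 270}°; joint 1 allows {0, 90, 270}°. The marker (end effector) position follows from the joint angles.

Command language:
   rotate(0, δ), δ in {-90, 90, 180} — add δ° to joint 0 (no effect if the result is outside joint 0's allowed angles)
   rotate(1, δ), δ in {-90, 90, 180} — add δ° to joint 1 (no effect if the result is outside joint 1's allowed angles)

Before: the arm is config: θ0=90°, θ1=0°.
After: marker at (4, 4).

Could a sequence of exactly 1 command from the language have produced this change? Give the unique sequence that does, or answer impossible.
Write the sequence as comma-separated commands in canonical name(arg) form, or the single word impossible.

from: config: θ0=90°, θ1=0°
step 1 (rotate(1, -90)): config: θ0=90°, θ1=270°
all 6 alternatives checked — unique.

rotate(1, -90)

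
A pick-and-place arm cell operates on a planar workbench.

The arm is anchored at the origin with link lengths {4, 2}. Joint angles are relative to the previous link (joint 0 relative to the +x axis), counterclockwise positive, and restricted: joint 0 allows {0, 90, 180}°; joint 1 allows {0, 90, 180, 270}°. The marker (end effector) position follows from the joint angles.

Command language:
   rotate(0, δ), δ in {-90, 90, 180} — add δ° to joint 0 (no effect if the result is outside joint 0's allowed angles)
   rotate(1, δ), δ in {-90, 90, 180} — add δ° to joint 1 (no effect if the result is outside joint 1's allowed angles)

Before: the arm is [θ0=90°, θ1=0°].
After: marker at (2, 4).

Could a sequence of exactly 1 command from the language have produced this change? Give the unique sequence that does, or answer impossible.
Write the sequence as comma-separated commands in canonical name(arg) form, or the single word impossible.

rotate(1, -90)

start: [θ0=90°, θ1=0°]
[1] after rotate(1, -90): [θ0=90°, θ1=270°]
uniquely the one of 6 1-step routes that fits.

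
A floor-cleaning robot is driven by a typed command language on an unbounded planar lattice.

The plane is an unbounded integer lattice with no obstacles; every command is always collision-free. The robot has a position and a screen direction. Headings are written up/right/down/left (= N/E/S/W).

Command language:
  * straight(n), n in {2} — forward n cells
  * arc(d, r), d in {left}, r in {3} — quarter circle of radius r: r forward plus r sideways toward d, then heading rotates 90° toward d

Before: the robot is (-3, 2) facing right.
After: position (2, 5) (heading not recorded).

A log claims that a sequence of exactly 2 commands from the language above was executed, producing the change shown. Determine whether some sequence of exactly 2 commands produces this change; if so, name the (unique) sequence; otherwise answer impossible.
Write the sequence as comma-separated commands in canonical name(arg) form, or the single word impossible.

key: order matters: swapping straight(2) and arc(left, 3) lands elsewhere
t0: (-3, 2) facing right
1. straight(2) → (-1, 2) facing right
2. arc(left, 3) → (2, 5) facing up
no other 2-command option fits: unique.

straight(2), arc(left, 3)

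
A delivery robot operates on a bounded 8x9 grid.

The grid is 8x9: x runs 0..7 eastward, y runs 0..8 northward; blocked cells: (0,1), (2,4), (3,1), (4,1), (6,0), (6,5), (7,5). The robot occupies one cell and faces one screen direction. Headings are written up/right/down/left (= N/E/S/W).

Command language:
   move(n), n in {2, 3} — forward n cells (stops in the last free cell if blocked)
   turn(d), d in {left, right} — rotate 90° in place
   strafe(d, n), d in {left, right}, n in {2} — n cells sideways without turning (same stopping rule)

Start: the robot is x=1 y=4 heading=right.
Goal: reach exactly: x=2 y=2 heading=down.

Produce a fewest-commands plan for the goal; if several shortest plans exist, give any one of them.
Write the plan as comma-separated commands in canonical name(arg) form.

initial: x=1 y=4 heading=right
step 1 (turn(right)): x=1 y=4 heading=down
step 2 (strafe(right, 2)): x=0 y=4 heading=down
step 3 (move(3)): x=0 y=2 heading=down
step 4 (strafe(left, 2)): x=2 y=2 heading=down
nothing shorter than 4 reaches the goal.

turn(right), strafe(right, 2), move(3), strafe(left, 2)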